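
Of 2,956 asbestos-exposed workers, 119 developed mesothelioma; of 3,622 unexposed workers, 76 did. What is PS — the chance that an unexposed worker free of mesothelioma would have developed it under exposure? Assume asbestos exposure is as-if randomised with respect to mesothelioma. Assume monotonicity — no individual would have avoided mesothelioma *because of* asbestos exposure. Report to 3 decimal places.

p₁ = P(outcome | exposed) = 119/2956 = 0.040257
p₀ = P(outcome | unexposed) = 76/3622 = 0.020983
Under exogeneity and monotonicity, PS = (p₁ − p₀) / (1 − p₀).
PS = (0.040257 − 0.020983) / (1 − 0.020983) = 0.019274 / 0.97902 ≈ 0.0197

PS ≈ 0.020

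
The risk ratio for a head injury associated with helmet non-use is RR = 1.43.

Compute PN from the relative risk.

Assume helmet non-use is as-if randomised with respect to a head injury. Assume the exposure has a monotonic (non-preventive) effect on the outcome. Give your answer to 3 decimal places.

Under exogeneity and monotonicity, PN = (RR − 1) / RR = 1 − 1/RR.
PN = (1.43 − 1) / 1.43 = 0.43 / 1.43 ≈ 0.3007

PN ≈ 0.301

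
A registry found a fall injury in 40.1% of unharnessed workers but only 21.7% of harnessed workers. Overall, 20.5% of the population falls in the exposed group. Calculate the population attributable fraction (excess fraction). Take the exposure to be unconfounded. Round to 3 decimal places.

PAF ≈ 0.148

p₁ = 0.401, p₀ = 0.217.
Overall risk P(Y=1) = π·p₁ + (1−π)·p₀ = 0.205×0.401 + 0.795×0.217 = 0.25472.
Under exogeneity, PAF = [P(Y=1) − p₀] / P(Y=1).
PAF = (0.25472 − 0.217) / 0.25472 ≈ 0.1481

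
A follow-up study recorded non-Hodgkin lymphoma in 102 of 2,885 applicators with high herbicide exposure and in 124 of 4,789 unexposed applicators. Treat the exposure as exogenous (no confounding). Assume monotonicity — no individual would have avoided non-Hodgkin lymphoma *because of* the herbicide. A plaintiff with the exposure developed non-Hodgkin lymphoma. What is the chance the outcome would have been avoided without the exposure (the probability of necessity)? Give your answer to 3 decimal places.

PN ≈ 0.268

p₁ = P(outcome | exposed) = 102/2885 = 0.035355
p₀ = P(outcome | unexposed) = 124/4789 = 0.025893
Under exogeneity and monotonicity, PN = (p₁ − p₀) / p₁.
PN = (0.035355 − 0.025893) / 0.035355 = 0.0094626 / 0.035355 ≈ 0.2676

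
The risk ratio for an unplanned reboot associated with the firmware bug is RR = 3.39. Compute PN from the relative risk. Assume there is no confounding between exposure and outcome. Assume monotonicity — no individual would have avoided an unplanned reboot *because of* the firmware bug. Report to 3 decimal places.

PN ≈ 0.705

Under exogeneity and monotonicity, PN = (RR − 1) / RR = 1 − 1/RR.
PN = (3.39 − 1) / 3.39 = 2.39 / 3.39 ≈ 0.7050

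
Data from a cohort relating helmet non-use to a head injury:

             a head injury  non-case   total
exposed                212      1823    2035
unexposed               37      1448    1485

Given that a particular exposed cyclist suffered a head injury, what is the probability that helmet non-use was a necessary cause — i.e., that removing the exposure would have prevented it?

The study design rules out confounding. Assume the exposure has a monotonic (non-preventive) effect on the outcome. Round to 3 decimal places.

p₁ = P(outcome | exposed) = 212/2035 = 0.10418
p₀ = P(outcome | unexposed) = 37/1485 = 0.024916
Under exogeneity and monotonicity, PN = (p₁ − p₀)/p₁.
PN = (0.10418 − 0.024916) / 0.10418 ≈ 0.7608

PN ≈ 0.761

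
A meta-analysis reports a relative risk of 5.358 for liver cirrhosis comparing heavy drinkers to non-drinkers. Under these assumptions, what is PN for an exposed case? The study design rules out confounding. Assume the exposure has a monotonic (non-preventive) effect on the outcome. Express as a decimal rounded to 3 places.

PN ≈ 0.813

Under exogeneity and monotonicity, PN = (RR − 1) / RR = 1 − 1/RR.
PN = (5.358 − 1) / 5.358 = 4.358 / 5.358 ≈ 0.8134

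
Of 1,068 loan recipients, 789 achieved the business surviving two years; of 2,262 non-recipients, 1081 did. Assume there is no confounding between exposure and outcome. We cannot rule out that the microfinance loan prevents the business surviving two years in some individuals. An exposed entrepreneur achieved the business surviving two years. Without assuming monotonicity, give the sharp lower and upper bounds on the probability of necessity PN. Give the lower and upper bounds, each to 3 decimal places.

0.353 ≤ PN ≤ 0.707

p₁ = P(outcome | exposed) = 789/1068 = 0.73876
p₀ = P(outcome | unexposed) = 1081/2262 = 0.4779
Under exogeneity alone the bounds on PN are max{0,(p₁−p₀)/p₁} ≤ PN ≤ min{1,(1−p₀)/p₁}.
  lower = (p₁ − p₀)/p₁ = 0.26087 / 0.73876 ≈ 0.3531
  upper = min{1, (1 − p₀)/p₁} = 0.5221 / 0.73876 ≈ 0.7067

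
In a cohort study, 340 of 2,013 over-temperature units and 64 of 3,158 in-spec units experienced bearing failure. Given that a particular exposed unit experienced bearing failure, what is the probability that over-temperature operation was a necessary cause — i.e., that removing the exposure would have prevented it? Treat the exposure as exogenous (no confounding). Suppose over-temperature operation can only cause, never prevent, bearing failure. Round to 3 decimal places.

PN ≈ 0.880

p₁ = P(outcome | exposed) = 340/2013 = 0.1689
p₀ = P(outcome | unexposed) = 64/3158 = 0.020266
Under exogeneity and monotonicity, PN = (p₁ − p₀) / p₁.
PN = (0.1689 − 0.020266) / 0.1689 = 0.14864 / 0.1689 ≈ 0.8800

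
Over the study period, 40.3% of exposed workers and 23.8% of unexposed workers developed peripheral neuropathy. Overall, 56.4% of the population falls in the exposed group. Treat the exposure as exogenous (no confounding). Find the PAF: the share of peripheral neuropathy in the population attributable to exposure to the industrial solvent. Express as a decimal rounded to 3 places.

PAF ≈ 0.281

p₁ = 0.403, p₀ = 0.238.
Overall risk P(Y=1) = π·p₁ + (1−π)·p₀ = 0.564×0.403 + 0.436×0.238 = 0.33106.
Under exogeneity, PAF = [P(Y=1) − p₀] / P(Y=1).
PAF = (0.33106 − 0.238) / 0.33106 ≈ 0.2811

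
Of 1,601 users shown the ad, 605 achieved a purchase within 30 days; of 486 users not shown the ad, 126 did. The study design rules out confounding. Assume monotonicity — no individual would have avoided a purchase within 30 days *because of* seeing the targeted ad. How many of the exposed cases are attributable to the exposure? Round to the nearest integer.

p₁ = P(outcome | exposed) = 605/1601 = 0.37789
p₀ = P(outcome | unexposed) = 126/486 = 0.25926
PN = (p₁ − p₀)/p₁ = (0.37789 − 0.25926) / 0.37789 ≈ 0.31393.
Attributable cases ≈ PN × (exposed cases) = 0.31393 × 605 ≈ 189.93.

about 190 cases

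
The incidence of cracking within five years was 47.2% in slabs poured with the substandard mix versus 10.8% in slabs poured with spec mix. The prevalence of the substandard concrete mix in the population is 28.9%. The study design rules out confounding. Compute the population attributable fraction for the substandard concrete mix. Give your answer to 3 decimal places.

PAF ≈ 0.493

p₁ = 0.472, p₀ = 0.108.
Overall risk P(Y=1) = π·p₁ + (1−π)·p₀ = 0.289×0.472 + 0.711×0.108 = 0.2132.
Under exogeneity, PAF = [P(Y=1) − p₀] / P(Y=1).
PAF = (0.2132 − 0.108) / 0.2132 ≈ 0.4934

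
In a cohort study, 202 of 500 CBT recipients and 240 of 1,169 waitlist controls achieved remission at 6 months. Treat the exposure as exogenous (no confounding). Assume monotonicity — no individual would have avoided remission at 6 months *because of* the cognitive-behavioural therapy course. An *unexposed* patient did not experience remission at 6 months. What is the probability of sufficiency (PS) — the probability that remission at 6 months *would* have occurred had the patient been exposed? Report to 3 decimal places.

p₁ = P(outcome | exposed) = 202/500 = 0.404
p₀ = P(outcome | unexposed) = 240/1169 = 0.2053
Under exogeneity and monotonicity, PS = (p₁ − p₀) / (1 − p₀).
PS = (0.404 − 0.2053) / (1 − 0.2053) = 0.1987 / 0.7947 ≈ 0.2500

PS ≈ 0.250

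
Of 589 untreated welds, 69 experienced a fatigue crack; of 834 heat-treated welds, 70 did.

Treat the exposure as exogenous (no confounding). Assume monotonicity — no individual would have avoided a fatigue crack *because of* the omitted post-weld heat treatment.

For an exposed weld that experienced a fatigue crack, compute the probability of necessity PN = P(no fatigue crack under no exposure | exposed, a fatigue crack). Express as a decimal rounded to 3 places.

PN ≈ 0.284

p₁ = P(outcome | exposed) = 69/589 = 0.11715
p₀ = P(outcome | unexposed) = 70/834 = 0.083933
Under exogeneity and monotonicity, PN = (p₁ − p₀) / p₁.
PN = (0.11715 − 0.083933) / 0.11715 = 0.033215 / 0.11715 ≈ 0.2835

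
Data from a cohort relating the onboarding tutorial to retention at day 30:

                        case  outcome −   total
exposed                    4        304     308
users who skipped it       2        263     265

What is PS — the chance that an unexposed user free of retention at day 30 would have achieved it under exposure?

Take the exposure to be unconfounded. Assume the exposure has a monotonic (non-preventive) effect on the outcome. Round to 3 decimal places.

PS ≈ 0.005

p₁ = P(outcome | exposed) = 4/308 = 0.012987
p₀ = P(outcome | unexposed) = 2/265 = 0.0075472
Under exogeneity and monotonicity, PS = (p₁ − p₀) / (1 − p₀).
PS = (0.012987 − 0.0075472) / (1 − 0.0075472) = 0.0054398 / 0.99245 ≈ 0.0055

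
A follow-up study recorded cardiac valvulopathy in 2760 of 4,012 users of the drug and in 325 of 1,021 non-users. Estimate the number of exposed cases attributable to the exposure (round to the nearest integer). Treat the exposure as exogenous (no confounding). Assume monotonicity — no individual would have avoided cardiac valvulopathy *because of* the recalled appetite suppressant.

about 1483 cases

p₁ = P(outcome | exposed) = 2760/4012 = 0.68794
p₀ = P(outcome | unexposed) = 325/1021 = 0.31832
PN = (p₁ − p₀)/p₁ = (0.68794 − 0.31832) / 0.68794 ≈ 0.53729.
Attributable cases ≈ PN × (exposed cases) = 0.53729 × 2760 ≈ 1482.92.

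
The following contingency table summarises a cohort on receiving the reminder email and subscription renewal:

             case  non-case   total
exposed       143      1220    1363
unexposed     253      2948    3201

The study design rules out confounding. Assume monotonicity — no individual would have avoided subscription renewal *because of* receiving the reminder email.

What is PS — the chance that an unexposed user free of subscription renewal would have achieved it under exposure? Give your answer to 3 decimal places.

PS ≈ 0.028

p₁ = P(outcome | exposed) = 143/1363 = 0.10492
p₀ = P(outcome | unexposed) = 253/3201 = 0.079038
Under exogeneity and monotonicity, PS = (p₁ − p₀)/(1 − p₀).
PS = (0.10492 − 0.079038) / 0.92096 ≈ 0.0281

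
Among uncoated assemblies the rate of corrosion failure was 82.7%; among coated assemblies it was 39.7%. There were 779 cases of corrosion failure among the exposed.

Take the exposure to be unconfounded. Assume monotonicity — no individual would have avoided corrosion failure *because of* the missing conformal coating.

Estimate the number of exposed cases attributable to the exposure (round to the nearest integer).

about 405 cases

p₁ = 0.827, p₀ = 0.397.
PN = (p₁ − p₀)/p₁ = (0.827 − 0.397) / 0.827 ≈ 0.51995.
Attributable cases ≈ PN × (exposed cases) = 0.51995 × 779 ≈ 405.04.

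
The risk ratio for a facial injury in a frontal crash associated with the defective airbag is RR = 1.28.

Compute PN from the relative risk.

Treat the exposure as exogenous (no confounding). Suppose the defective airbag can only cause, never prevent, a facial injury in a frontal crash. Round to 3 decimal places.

Under exogeneity and monotonicity, PN = (RR − 1) / RR = 1 − 1/RR.
PN = (1.28 − 1) / 1.28 = 0.28 / 1.28 ≈ 0.2188

PN ≈ 0.219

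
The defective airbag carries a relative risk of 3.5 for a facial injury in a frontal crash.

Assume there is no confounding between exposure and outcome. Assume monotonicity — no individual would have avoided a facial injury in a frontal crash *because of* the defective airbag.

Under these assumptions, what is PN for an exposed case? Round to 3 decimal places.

PN ≈ 0.714

Under exogeneity and monotonicity, PN = (RR − 1) / RR = 1 − 1/RR.
PN = (3.5 − 1) / 3.5 = 2.5 / 3.5 ≈ 0.7143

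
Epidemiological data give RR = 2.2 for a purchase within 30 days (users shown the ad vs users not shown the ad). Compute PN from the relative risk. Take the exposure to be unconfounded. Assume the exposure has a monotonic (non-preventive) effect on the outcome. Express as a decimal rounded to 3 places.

Under exogeneity and monotonicity, PN = (RR − 1) / RR = 1 − 1/RR.
PN = (2.2 − 1) / 2.2 = 1.2 / 2.2 ≈ 0.5455

PN ≈ 0.545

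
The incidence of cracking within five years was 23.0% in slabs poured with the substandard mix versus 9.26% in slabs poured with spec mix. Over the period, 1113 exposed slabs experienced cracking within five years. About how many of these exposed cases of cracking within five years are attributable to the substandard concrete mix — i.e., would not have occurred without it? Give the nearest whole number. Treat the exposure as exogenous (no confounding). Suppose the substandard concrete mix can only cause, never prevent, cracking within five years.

about 665 cases

p₁ = 0.23, p₀ = 0.0926.
PN = (p₁ − p₀)/p₁ = (0.23 − 0.0926) / 0.23 ≈ 0.59739.
Attributable cases ≈ PN × (exposed cases) = 0.59739 × 1113 ≈ 664.90.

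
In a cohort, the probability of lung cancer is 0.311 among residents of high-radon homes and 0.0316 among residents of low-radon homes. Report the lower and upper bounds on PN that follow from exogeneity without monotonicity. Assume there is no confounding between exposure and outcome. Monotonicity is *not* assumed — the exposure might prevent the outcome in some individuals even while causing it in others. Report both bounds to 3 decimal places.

Let p₁ = 0.311, p₀ = 0.0316.
Under exogeneity alone the bounds on PN are max{0,(p₁−p₀)/p₁} ≤ PN ≤ min{1,(1−p₀)/p₁}.
  lower = (p₁ − p₀)/p₁ = 0.2794 / 0.311 ≈ 0.8984
  upper = min{1, (1 − p₀)/p₁} = 0.9684 / 0.311 ≈ 3.1138 → capped at 1

0.898 ≤ PN ≤ 1.000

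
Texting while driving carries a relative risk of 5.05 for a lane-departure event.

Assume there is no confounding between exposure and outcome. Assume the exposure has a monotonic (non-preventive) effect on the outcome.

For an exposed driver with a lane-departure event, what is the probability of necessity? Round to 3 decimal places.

PN ≈ 0.802

Under exogeneity and monotonicity, PN = (RR − 1) / RR = 1 − 1/RR.
PN = (5.05 − 1) / 5.05 = 4.05 / 5.05 ≈ 0.8020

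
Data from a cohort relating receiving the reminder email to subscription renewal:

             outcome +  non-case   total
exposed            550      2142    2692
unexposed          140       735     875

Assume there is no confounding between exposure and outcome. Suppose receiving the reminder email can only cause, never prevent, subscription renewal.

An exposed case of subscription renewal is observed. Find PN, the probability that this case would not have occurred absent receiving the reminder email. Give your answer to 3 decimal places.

p₁ = P(outcome | exposed) = 550/2692 = 0.20431
p₀ = P(outcome | unexposed) = 140/875 = 0.16
Under exogeneity and monotonicity, PN = (p₁ − p₀) / p₁.
PN = (0.20431 − 0.16) / 0.20431 = 0.044309 / 0.20431 ≈ 0.2169

PN ≈ 0.217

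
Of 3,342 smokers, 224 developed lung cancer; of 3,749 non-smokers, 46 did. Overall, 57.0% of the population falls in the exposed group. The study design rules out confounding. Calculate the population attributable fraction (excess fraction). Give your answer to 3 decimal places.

p₁ = P(outcome | exposed) = 224/3342 = 0.067026
p₀ = P(outcome | unexposed) = 46/3749 = 0.01227
Overall risk P(Y=1) = π·p₁ + (1−π)·p₀ = 0.57×0.067026 + 0.43×0.01227 = 0.043481.
Under exogeneity, PAF = [P(Y=1) − p₀] / P(Y=1).
PAF = (0.043481 − 0.01227) / 0.043481 ≈ 0.7178

PAF ≈ 0.718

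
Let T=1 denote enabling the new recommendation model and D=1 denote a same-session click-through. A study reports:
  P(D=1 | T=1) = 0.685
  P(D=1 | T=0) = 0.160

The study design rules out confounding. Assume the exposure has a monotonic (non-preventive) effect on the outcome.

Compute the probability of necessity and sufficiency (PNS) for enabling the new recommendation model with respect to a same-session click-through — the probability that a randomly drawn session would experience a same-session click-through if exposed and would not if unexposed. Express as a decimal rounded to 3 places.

Let p₁ = 0.685, p₀ = 0.16.
Under exogeneity and monotonicity, PNS = p₁ − p₀.
PNS = 0.685 − 0.16 = 0.525

PNS ≈ 0.525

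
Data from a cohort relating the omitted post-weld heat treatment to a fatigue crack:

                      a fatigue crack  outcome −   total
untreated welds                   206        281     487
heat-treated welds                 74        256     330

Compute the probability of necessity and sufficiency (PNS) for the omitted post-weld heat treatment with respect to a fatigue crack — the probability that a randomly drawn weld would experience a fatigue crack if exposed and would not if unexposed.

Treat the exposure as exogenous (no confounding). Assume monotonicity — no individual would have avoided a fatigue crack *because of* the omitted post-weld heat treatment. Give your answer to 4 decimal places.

p₁ = P(outcome | exposed) = 206/487 = 0.423
p₀ = P(outcome | unexposed) = 74/330 = 0.22424
Under exogeneity and monotonicity, PNS = p₁ − p₀.
PNS = 0.423 − 0.22424 = 0.19876

PNS ≈ 0.1988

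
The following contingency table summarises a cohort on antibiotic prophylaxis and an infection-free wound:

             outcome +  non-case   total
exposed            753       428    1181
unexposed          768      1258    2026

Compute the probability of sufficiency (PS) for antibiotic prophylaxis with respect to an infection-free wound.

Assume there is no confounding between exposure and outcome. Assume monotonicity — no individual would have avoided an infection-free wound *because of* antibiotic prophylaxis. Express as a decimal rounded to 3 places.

p₁ = P(outcome | exposed) = 753/1181 = 0.6376
p₀ = P(outcome | unexposed) = 768/2026 = 0.37907
Under exogeneity and monotonicity, PS = (p₁ − p₀) / (1 − p₀).
PS = (0.6376 − 0.37907) / (1 − 0.37907) = 0.25852 / 0.62093 ≈ 0.4163

PS ≈ 0.416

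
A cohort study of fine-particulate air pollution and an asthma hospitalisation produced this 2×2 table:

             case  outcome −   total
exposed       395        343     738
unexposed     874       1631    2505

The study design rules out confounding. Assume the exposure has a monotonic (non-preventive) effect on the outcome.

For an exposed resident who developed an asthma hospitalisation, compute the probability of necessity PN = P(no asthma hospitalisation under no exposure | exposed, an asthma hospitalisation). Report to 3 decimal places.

p₁ = P(outcome | exposed) = 395/738 = 0.53523
p₀ = P(outcome | unexposed) = 874/2505 = 0.3489
Under exogeneity and monotonicity, PN = (p₁ − p₀) / p₁.
PN = (0.53523 − 0.3489) / 0.53523 = 0.18633 / 0.53523 ≈ 0.3481

PN ≈ 0.348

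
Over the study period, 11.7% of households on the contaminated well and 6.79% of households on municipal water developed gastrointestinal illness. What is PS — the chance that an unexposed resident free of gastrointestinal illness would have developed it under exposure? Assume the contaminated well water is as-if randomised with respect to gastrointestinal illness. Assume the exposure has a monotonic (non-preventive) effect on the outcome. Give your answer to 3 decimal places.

PS ≈ 0.053

p₁ = 0.117, p₀ = 0.0679.
Under exogeneity and monotonicity, PS = (p₁ − p₀) / (1 − p₀).
PS = (0.117 − 0.0679) / (1 − 0.0679) = 0.0491 / 0.9321 ≈ 0.0527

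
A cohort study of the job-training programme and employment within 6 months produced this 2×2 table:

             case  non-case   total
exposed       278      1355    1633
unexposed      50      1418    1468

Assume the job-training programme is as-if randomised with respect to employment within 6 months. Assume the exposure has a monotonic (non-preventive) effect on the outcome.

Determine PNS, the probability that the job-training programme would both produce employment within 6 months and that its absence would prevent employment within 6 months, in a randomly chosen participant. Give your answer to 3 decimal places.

PNS ≈ 0.136

p₁ = P(outcome | exposed) = 278/1633 = 0.17024
p₀ = P(outcome | unexposed) = 50/1468 = 0.03406
Under exogeneity and monotonicity, PNS = p₁ − p₀.
PNS = 0.17024 − 0.03406 = 0.13618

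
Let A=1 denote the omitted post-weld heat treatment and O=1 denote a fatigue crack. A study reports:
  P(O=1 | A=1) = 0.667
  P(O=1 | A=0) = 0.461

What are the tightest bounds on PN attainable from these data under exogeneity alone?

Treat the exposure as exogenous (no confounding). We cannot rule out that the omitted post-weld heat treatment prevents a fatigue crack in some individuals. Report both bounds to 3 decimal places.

0.309 ≤ PN ≤ 0.808

Let p₁ = 0.667, p₀ = 0.461.
Under exogeneity alone the bounds on PN are max{0,(p₁−p₀)/p₁} ≤ PN ≤ min{1,(1−p₀)/p₁}.
  lower = (p₁ − p₀)/p₁ = 0.206 / 0.667 ≈ 0.3088
  upper = min{1, (1 − p₀)/p₁} = 0.539 / 0.667 ≈ 0.8081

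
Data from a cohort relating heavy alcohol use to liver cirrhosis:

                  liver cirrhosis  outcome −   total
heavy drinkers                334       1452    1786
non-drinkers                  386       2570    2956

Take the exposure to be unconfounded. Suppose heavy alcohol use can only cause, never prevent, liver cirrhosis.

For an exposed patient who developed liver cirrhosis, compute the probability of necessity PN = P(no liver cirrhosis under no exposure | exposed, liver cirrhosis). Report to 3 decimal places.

p₁ = P(outcome | exposed) = 334/1786 = 0.18701
p₀ = P(outcome | unexposed) = 386/2956 = 0.13058
Under exogeneity and monotonicity, PN = (p₁ − p₀) / p₁.
PN = (0.18701 − 0.13058) / 0.18701 = 0.056428 / 0.18701 ≈ 0.3017

PN ≈ 0.302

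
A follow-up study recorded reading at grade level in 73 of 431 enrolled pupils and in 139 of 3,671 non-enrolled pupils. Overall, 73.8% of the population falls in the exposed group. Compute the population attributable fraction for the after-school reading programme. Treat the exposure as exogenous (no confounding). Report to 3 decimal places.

p₁ = P(outcome | exposed) = 73/431 = 0.16937
p₀ = P(outcome | unexposed) = 139/3671 = 0.037864
Overall risk P(Y=1) = π·p₁ + (1−π)·p₀ = 0.738×0.16937 + 0.262×0.037864 = 0.13492.
Under exogeneity, PAF = [P(Y=1) − p₀] / P(Y=1).
PAF = (0.13492 − 0.037864) / 0.13492 ≈ 0.7194

PAF ≈ 0.719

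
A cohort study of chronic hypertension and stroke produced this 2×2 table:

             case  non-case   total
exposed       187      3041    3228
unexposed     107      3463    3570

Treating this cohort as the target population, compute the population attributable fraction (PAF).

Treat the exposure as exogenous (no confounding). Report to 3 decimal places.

p₁ = P(outcome | exposed) = 187/3228 = 0.057931
p₀ = P(outcome | unexposed) = 107/3570 = 0.029972
Exposure prevalence π = 3228/6798 = 0.47485; overall risk P(Y=1) = 0.043248.
Under exogeneity, PAF = [P(Y=1) − p₀]/P(Y=1).
PAF = (0.043248 − 0.029972) / 0.043248 ≈ 0.3070

PAF ≈ 0.307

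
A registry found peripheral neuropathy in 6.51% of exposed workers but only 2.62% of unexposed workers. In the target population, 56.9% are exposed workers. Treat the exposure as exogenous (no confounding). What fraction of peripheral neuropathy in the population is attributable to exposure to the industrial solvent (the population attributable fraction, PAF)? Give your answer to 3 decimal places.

p₁ = 0.0651, p₀ = 0.0262.
Overall risk P(Y=1) = π·p₁ + (1−π)·p₀ = 0.569×0.0651 + 0.431×0.0262 = 0.048334.
Under exogeneity, PAF = [P(Y=1) − p₀] / P(Y=1).
PAF = (0.048334 − 0.0262) / 0.048334 ≈ 0.4579

PAF ≈ 0.458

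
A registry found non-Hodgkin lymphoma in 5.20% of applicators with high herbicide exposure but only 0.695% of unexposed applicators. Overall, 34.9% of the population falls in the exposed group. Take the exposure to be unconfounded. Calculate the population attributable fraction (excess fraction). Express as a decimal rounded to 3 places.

p₁ = 0.052, p₀ = 0.00695.
Overall risk P(Y=1) = π·p₁ + (1−π)·p₀ = 0.349×0.052 + 0.651×0.00695 = 0.022672.
Under exogeneity, PAF = [P(Y=1) − p₀] / P(Y=1).
PAF = (0.022672 − 0.00695) / 0.022672 ≈ 0.6935

PAF ≈ 0.693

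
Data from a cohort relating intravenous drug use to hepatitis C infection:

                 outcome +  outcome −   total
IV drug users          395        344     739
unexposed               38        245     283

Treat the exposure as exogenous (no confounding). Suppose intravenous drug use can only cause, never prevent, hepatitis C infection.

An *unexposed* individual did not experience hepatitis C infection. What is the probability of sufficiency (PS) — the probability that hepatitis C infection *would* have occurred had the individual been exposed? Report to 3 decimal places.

PS ≈ 0.462

p₁ = P(outcome | exposed) = 395/739 = 0.53451
p₀ = P(outcome | unexposed) = 38/283 = 0.13428
Under exogeneity and monotonicity, PS = (p₁ − p₀)/(1 − p₀).
PS = (0.53451 − 0.13428) / 0.86572 ≈ 0.4623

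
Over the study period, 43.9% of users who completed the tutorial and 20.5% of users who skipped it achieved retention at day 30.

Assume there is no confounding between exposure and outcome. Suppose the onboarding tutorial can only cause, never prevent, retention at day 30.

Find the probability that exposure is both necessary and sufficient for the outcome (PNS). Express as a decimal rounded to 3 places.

p₁ = 0.439, p₀ = 0.205.
Under exogeneity and monotonicity, PNS = p₁ − p₀.
PNS = 0.439 − 0.205 = 0.234

PNS ≈ 0.234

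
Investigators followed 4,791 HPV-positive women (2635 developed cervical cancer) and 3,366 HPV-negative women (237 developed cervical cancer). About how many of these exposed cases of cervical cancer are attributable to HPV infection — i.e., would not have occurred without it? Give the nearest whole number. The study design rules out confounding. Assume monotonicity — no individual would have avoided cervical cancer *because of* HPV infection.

p₁ = P(outcome | exposed) = 2635/4791 = 0.54999
p₀ = P(outcome | unexposed) = 237/3366 = 0.07041
PN = (p₁ − p₀)/p₁ = (0.54999 − 0.07041) / 0.54999 ≈ 0.87198.
Attributable cases ≈ PN × (exposed cases) = 0.87198 × 2635 ≈ 2297.67.

about 2298 cases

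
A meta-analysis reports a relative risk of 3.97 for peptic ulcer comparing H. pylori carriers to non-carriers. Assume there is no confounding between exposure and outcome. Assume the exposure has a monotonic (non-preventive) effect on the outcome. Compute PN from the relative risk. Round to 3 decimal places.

Under exogeneity and monotonicity, PN = (RR − 1) / RR = 1 − 1/RR.
PN = (3.97 − 1) / 3.97 = 2.97 / 3.97 ≈ 0.7481

PN ≈ 0.748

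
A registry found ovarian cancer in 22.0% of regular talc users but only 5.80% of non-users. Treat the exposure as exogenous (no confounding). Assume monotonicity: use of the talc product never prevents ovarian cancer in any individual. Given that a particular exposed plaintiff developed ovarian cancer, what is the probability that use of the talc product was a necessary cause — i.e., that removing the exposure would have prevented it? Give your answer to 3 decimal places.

p₁ = 0.22, p₀ = 0.058.
Under exogeneity and monotonicity, PN = (p₁ − p₀) / p₁.
PN = (0.22 − 0.058) / 0.22 = 0.162 / 0.22 ≈ 0.7364

PN ≈ 0.736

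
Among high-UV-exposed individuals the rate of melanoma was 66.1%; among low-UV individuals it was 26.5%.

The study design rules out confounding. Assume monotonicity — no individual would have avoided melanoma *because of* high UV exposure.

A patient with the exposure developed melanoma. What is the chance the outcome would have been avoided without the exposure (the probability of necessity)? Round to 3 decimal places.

PN ≈ 0.599

p₁ = 0.661, p₀ = 0.265.
Under exogeneity and monotonicity, PN = (p₁ − p₀) / p₁.
PN = (0.661 − 0.265) / 0.661 = 0.396 / 0.661 ≈ 0.5991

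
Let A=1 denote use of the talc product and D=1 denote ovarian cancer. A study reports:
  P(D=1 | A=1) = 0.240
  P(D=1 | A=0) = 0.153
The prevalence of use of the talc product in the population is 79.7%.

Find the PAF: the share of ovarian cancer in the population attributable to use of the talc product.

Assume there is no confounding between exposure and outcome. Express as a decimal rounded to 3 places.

PAF ≈ 0.312

Let p₁ = 0.24, p₀ = 0.153.
Overall risk P(Y=1) = π·p₁ + (1−π)·p₀ = 0.797×0.24 + 0.203×0.153 = 0.22234.
Under exogeneity, PAF = [P(Y=1) − p₀] / P(Y=1).
PAF = (0.22234 − 0.153) / 0.22234 ≈ 0.3119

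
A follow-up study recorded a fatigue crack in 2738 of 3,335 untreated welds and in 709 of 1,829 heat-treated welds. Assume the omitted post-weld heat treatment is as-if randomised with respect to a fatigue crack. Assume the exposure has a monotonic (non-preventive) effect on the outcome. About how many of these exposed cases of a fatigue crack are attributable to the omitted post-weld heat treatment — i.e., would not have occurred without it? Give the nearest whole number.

about 1445 cases

p₁ = P(outcome | exposed) = 2738/3335 = 0.82099
p₀ = P(outcome | unexposed) = 709/1829 = 0.38764
PN = (p₁ − p₀)/p₁ = (0.82099 − 0.38764) / 0.82099 ≈ 0.52783.
Attributable cases ≈ PN × (exposed cases) = 0.52783 × 2738 ≈ 1445.21.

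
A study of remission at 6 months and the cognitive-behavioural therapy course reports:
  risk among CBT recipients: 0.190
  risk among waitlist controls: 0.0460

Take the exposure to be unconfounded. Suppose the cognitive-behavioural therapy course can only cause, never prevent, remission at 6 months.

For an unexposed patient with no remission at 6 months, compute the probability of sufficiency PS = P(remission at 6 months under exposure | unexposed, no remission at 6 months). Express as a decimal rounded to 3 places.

Let p₁ = 0.19, p₀ = 0.046.
Under exogeneity and monotonicity, PS = (p₁ − p₀) / (1 − p₀).
PS = (0.19 − 0.046) / (1 − 0.046) = 0.144 / 0.954 ≈ 0.1509

PS ≈ 0.151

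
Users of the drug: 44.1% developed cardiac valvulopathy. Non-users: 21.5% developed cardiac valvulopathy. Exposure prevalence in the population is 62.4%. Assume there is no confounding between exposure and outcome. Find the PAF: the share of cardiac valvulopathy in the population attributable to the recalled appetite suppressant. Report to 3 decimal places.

p₁ = 0.441, p₀ = 0.215.
Overall risk P(Y=1) = π·p₁ + (1−π)·p₀ = 0.624×0.441 + 0.376×0.215 = 0.35602.
Under exogeneity, PAF = [P(Y=1) − p₀] / P(Y=1).
PAF = (0.35602 − 0.215) / 0.35602 ≈ 0.3961

PAF ≈ 0.396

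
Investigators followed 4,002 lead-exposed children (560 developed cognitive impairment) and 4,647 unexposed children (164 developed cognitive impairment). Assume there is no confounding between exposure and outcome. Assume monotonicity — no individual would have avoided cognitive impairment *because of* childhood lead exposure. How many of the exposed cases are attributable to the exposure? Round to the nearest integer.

about 419 cases

p₁ = P(outcome | exposed) = 560/4002 = 0.13993
p₀ = P(outcome | unexposed) = 164/4647 = 0.035292
PN = (p₁ − p₀)/p₁ = (0.13993 − 0.035292) / 0.13993 ≈ 0.74779.
Attributable cases ≈ PN × (exposed cases) = 0.74779 × 560 ≈ 418.76.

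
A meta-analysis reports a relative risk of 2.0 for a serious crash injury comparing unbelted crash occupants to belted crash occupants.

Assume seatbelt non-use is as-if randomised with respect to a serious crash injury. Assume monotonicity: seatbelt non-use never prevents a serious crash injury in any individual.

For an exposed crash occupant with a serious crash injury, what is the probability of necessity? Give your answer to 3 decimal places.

PN ≈ 0.500

Under exogeneity and monotonicity, PN = (RR − 1) / RR = 1 − 1/RR.
PN = (2.0 − 1) / 2.0 = 1 / 2.0 ≈ 0.5000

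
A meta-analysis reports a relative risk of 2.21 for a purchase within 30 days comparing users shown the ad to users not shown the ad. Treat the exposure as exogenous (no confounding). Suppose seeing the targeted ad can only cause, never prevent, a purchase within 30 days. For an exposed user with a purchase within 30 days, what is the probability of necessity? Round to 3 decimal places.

PN ≈ 0.548

Under exogeneity and monotonicity, PN = (RR − 1) / RR = 1 − 1/RR.
PN = (2.21 − 1) / 2.21 = 1.21 / 2.21 ≈ 0.5475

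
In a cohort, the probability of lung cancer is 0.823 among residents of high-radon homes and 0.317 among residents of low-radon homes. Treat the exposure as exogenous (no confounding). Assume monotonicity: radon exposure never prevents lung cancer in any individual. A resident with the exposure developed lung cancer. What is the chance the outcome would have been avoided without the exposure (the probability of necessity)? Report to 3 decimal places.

PN ≈ 0.615

Let p₁ = 0.823, p₀ = 0.317.
Under exogeneity and monotonicity, PN = (p₁ − p₀) / p₁.
PN = (0.823 − 0.317) / 0.823 = 0.506 / 0.823 ≈ 0.6148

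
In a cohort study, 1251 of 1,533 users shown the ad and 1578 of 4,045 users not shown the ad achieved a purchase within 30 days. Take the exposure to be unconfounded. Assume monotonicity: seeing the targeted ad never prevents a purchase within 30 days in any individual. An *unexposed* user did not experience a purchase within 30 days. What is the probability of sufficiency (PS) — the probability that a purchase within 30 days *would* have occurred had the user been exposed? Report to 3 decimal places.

p₁ = P(outcome | exposed) = 1251/1533 = 0.81605
p₀ = P(outcome | unexposed) = 1578/4045 = 0.39011
Under exogeneity and monotonicity, PS = (p₁ − p₀) / (1 − p₀).
PS = (0.81605 − 0.39011) / (1 − 0.39011) = 0.42594 / 0.60989 ≈ 0.6984

PS ≈ 0.698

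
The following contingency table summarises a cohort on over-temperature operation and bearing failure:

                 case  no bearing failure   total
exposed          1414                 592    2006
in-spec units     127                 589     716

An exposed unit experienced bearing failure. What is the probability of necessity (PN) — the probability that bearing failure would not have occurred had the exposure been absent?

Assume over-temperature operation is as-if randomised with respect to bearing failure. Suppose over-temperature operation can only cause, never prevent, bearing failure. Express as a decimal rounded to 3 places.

PN ≈ 0.748

p₁ = P(outcome | exposed) = 1414/2006 = 0.70489
p₀ = P(outcome | unexposed) = 127/716 = 0.17737
Under exogeneity and monotonicity, PN = (p₁ − p₀) / p₁.
PN = (0.70489 − 0.17737) / 0.70489 = 0.52751 / 0.70489 ≈ 0.7484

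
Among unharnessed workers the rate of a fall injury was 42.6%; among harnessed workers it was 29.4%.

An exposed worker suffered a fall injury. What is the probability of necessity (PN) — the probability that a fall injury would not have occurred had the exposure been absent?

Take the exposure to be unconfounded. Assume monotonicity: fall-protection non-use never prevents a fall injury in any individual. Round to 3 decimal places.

PN ≈ 0.310

p₁ = 0.426, p₀ = 0.294.
Under exogeneity and monotonicity, PN = (p₁ − p₀) / p₁.
PN = (0.426 − 0.294) / 0.426 = 0.132 / 0.426 ≈ 0.3099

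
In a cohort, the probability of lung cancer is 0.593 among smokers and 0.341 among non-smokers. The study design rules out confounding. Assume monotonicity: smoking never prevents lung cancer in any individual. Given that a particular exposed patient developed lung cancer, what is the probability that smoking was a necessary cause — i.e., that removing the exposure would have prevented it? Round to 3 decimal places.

Let p₁ = 0.593, p₀ = 0.341.
Under exogeneity and monotonicity, PN = (p₁ − p₀) / p₁.
PN = (0.593 − 0.341) / 0.593 = 0.252 / 0.593 ≈ 0.4250

PN ≈ 0.425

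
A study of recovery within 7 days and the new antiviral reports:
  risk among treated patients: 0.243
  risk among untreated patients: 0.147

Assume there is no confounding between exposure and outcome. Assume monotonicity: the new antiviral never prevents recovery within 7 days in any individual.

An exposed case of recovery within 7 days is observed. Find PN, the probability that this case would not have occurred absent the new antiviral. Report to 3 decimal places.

Let p₁ = 0.243, p₀ = 0.147.
Under exogeneity and monotonicity, PN = (p₁ − p₀) / p₁.
PN = (0.243 − 0.147) / 0.243 = 0.096 / 0.243 ≈ 0.3951

PN ≈ 0.395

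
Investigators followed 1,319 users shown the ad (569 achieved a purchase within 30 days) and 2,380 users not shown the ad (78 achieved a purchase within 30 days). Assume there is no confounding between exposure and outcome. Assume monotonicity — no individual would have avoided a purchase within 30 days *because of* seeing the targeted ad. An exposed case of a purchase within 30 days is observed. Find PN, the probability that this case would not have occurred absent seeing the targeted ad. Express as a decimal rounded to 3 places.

PN ≈ 0.924

p₁ = P(outcome | exposed) = 569/1319 = 0.43139
p₀ = P(outcome | unexposed) = 78/2380 = 0.032773
Under exogeneity and monotonicity, PN = (p₁ − p₀) / p₁.
PN = (0.43139 − 0.032773) / 0.43139 = 0.39861 / 0.43139 ≈ 0.9240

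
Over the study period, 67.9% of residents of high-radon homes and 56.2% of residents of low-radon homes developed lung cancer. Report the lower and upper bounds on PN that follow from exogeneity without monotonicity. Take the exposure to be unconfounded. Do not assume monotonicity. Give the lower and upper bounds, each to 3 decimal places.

p₁ = 0.679, p₀ = 0.562.
Under exogeneity alone the bounds on PN are max{0,(p₁−p₀)/p₁} ≤ PN ≤ min{1,(1−p₀)/p₁}.
  lower = (p₁ − p₀)/p₁ = 0.117 / 0.679 ≈ 0.1723
  upper = min{1, (1 − p₀)/p₁} = 0.438 / 0.679 ≈ 0.6451

0.172 ≤ PN ≤ 0.645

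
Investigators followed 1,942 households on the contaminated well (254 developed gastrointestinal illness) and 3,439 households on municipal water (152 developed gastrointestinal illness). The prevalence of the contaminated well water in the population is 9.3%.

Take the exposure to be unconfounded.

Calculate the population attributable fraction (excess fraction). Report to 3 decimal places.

p₁ = P(outcome | exposed) = 254/1942 = 0.13079
p₀ = P(outcome | unexposed) = 152/3439 = 0.044199
Overall risk P(Y=1) = π·p₁ + (1−π)·p₀ = 0.093×0.13079 + 0.907×0.044199 = 0.052252.
Under exogeneity, PAF = [P(Y=1) − p₀] / P(Y=1).
PAF = (0.052252 − 0.044199) / 0.052252 ≈ 0.1541

PAF ≈ 0.154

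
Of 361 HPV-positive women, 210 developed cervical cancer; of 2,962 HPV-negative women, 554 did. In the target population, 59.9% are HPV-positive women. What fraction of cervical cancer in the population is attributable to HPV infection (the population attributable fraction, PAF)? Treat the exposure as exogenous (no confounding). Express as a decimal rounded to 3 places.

p₁ = P(outcome | exposed) = 210/361 = 0.58172
p₀ = P(outcome | unexposed) = 554/2962 = 0.18704
Overall risk P(Y=1) = π·p₁ + (1−π)·p₀ = 0.599×0.58172 + 0.401×0.18704 = 0.42345.
Under exogeneity, PAF = [P(Y=1) − p₀] / P(Y=1).
PAF = (0.42345 − 0.18704) / 0.42345 ≈ 0.5583

PAF ≈ 0.558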